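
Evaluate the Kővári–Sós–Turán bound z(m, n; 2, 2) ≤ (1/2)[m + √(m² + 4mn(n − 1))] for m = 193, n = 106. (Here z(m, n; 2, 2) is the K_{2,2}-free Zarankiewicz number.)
z(193, 106; 2, 2) ≤ (1/2)[193 + √(193² + 4·193·106·105)] = (1/2)[193 + √8629609] = 1565.3098

Kővári–Sós–Turán: let r_1, ..., r_193 be the row sums and z = Σ r_i the total number of 1s. Each pair of columns can share at most one row with both entries 1 (else a 2×2 all-ones block appears), so Σ_i C(r_i, 2) ≤ C(106, 2) = 5565. By convexity Σ_i C(r_i, 2) ≥ 193·C(z/193, 2) = z(z − 193)/(2·193), giving z² − 193z − 193·106·105 ≤ 0 and hence z ≤ (1/2)[193 + √(37249 + 4·2148090)] = (1/2)[193 + √8629609] ≈ (1/2)(193 + 2937.6196) = 1565.3098.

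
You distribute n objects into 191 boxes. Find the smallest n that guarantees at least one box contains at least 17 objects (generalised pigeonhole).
n = (17 − 1)·191 + 1 = 3057

By the generalised pigeonhole principle, to guarantee some box contains ≥ r objects we need more than (r − 1) · k objects total. Threshold: n = (r − 1) · k + 1. With r = 17 and k = 191: n = 16 · 191 + 1 = 3056 + 1 = 3057. For n = 3056 = 16 · 191, we can put exactly 16 objects in every box, avoiding 17 in any single one — so 3057 is tight.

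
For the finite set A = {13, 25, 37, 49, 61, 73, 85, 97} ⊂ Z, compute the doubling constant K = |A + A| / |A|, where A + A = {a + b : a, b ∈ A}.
K = |A + A| / |A| = 15/8

Enumerate A + A = {a + b : a, b ∈ A}. With |A| = 8, there are |A|^2 = 64 ordered sum pairs; collecting distinct values, A + A = {26, 38, 50, 62, 74, 86, 98, 110, 122, 134, 146, 158, 170, 182, 194}, so |A + A| = 15. Thus K = 15/8. Here |A + A| = 2|A| − 1 = 15, the minimum possible — so K = 15/8 is minimal, which holds iff A is an arithmetic progression.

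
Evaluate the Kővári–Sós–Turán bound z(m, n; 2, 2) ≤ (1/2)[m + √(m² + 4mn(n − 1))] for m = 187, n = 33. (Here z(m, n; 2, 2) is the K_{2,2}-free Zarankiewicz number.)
z(187, 33; 2, 2) ≤ (1/2)[187 + √(187² + 4·187·33·32)] = (1/2)[187 + √824857] = 547.6082

Kővári–Sós–Turán: let r_1, ..., r_187 be the row sums and z = Σ r_i the total number of 1s. Each pair of columns can share at most one row with both entries 1 (else a 2×2 all-ones block appears), so Σ_i C(r_i, 2) ≤ C(33, 2) = 528. By convexity Σ_i C(r_i, 2) ≥ 187·C(z/187, 2) = z(z − 187)/(2·187), giving z² − 187z − 187·33·32 ≤ 0 and hence z ≤ (1/2)[187 + √(34969 + 4·197472)] = (1/2)[187 + √824857] ≈ (1/2)(187 + 908.2164) = 547.6082.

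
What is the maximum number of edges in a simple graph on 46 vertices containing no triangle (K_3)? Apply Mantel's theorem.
ex(46, K_3) = ⌊46^2/4⌋ = 529

Mantel (1907): a triangle-free graph on n vertices has at most ⌊n^2/4⌋ edges, with equality for the complete bipartite graph K_{⌊n/2⌋, ⌈n/2⌉}. For n = 46: ⌊46^2/4⌋ = ⌊2116/4⌋ = 529. The extremal graph is K_{23, 23}, which has 23·23 = 529 edges.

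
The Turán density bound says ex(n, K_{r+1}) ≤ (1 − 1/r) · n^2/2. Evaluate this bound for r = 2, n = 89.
Turán density bound = (1/2) · 89^2/2 = 7921/4 ≈ 1980.25

Turán's theorem: ex(n, K_{r+1}) is achieved by the complete r-partite Turán graph T(n, r) with parts as balanced as possible, and is at most (1 − 1/r) · n^2/2. For r = 2, n = 89: the density bound is (1/2) · 7921/2 = 7921/4 ≈ 1980.25. The integer-valued extremum is e(T(89, 2)) = 1980, which is strictly less than the density bound 7921/4 since 2 ∤ 89 (the parts of T(89, 2) cannot all be equal).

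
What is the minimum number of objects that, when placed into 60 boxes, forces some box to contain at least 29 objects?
n = (29 − 1)·60 + 1 = 1681

By the generalised pigeonhole principle, to guarantee some box contains ≥ r objects we need more than (r − 1) · k objects total. Threshold: n = (r − 1) · k + 1. With r = 29 and k = 60: n = 28 · 60 + 1 = 1680 + 1 = 1681. For n = 1680 = 28 · 60, we can put exactly 28 objects in every box, avoiding 29 in any single one — so 1681 is tight.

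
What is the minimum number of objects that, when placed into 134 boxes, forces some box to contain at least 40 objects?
n = (40 − 1)·134 + 1 = 5227

By the generalised pigeonhole principle, to guarantee some box contains ≥ r objects we need more than (r − 1) · k objects total. Threshold: n = (r − 1) · k + 1. With r = 40 and k = 134: n = 39 · 134 + 1 = 5226 + 1 = 5227. For n = 5226 = 39 · 134, we can put exactly 39 objects in every box, avoiding 40 in any single one — so 5227 is tight.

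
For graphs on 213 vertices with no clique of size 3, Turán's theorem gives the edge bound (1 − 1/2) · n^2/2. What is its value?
Turán density bound = (1/2) · 213^2/2 = 45369/4 ≈ 11342.25

Turán's theorem: ex(n, K_{r+1}) is achieved by the complete r-partite Turán graph T(n, r) with parts as balanced as possible, and is at most (1 − 1/r) · n^2/2. For r = 2, n = 213: the density bound is (1/2) · 45369/2 = 45369/4 ≈ 11342.25. The integer-valued extremum is e(T(213, 2)) = 11342, which is strictly less than the density bound 45369/4 since 2 ∤ 213 (the parts of T(213, 2) cannot all be equal).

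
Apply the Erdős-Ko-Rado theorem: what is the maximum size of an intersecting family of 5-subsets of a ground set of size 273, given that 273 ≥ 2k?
max |F| = C(272, 4) = 223070940

Erdős-Ko-Rado (1961): when n ≥ 2k, max |F| = C(n−1, k−1). The bound is attained by the star {A : i ∈ A} for any fixed i ∈ [n]. Here C(273−1, 5−1) = C(272, 4) = 223070940.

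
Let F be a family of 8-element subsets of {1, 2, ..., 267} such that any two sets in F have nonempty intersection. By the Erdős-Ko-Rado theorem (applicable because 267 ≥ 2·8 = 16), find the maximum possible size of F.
max |F| = C(266, 7) = 17265207256440

The Erdős-Ko-Rado theorem states: for n ≥ 2k, an intersecting family of k-subsets of an n-element set has size at most C(n − 1, k − 1), with equality for 'star' families {A ⊆ [n] : |A| = k, i ∈ A} (fix an element i). For n = 267, k = 8: C(266, 7) = 17265207256440.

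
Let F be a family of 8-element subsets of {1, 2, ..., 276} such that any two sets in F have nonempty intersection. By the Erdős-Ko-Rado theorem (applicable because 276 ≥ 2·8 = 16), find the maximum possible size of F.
max |F| = C(275, 7) = 21850913927700

The Erdős-Ko-Rado theorem states: for n ≥ 2k, an intersecting family of k-subsets of an n-element set has size at most C(n − 1, k − 1), with equality for 'star' families {A ⊆ [n] : |A| = k, i ∈ A} (fix an element i). For n = 276, k = 8: C(275, 7) = 21850913927700.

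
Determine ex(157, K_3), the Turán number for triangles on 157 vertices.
ex(157, K_3) = ⌊157^2/4⌋ = 6162

Mantel (1907): a triangle-free graph on n vertices has at most ⌊n^2/4⌋ edges, with equality for the complete bipartite graph K_{⌊n/2⌋, ⌈n/2⌉}. For n = 157: ⌊157^2/4⌋ = ⌊24649/4⌋ = 6162. The extremal graph is K_{78, 79}, which has 78·79 = 6162 edges.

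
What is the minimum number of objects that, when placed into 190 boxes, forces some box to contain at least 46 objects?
n = (46 − 1)·190 + 1 = 8551

By the generalised pigeonhole principle, to guarantee some box contains ≥ r objects we need more than (r − 1) · k objects total. Threshold: n = (r − 1) · k + 1. With r = 46 and k = 190: n = 45 · 190 + 1 = 8550 + 1 = 8551. For n = 8550 = 45 · 190, we can put exactly 45 objects in every box, avoiding 46 in any single one — so 8551 is tight.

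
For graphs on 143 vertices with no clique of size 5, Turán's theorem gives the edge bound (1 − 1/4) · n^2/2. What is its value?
Turán density bound = (3/4) · 143^2/2 = 61347/8 ≈ 7668.375

Turán's theorem: ex(n, K_{r+1}) is achieved by the complete r-partite Turán graph T(n, r) with parts as balanced as possible, and is at most (1 − 1/r) · n^2/2. For r = 4, n = 143: the density bound is (3/4) · 20449/2 = 61347/8 ≈ 7668.375. The integer-valued extremum is e(T(143, 4)) = 7668, which is strictly less than the density bound 61347/8 since 4 ∤ 143 (the parts of T(143, 4) cannot all be equal).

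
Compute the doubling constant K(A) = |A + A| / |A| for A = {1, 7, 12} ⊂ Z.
K = |A + A| / |A| = 6/3 = 2

Enumerate A + A = {a + b : a, b ∈ A}. With |A| = 3, there are |A|^2 = 9 ordered sum pairs; collecting distinct values, A + A = {2, 8, 13, 14, 19, 24}, so |A + A| = 6. Thus K = 6/3 = 2. For comparison, the minimum possible |A + A| over all 3-element sets is 2·3 − 1 = 5 (so min K = 5/3), attained only by arithmetic progressions.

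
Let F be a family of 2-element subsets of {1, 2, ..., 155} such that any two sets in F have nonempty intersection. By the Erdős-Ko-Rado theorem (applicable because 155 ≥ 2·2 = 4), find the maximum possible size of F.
max |F| = C(154, 1) = 154

The Erdős-Ko-Rado theorem states: for n ≥ 2k, an intersecting family of k-subsets of an n-element set has size at most C(n − 1, k − 1), with equality for 'star' families {A ⊆ [n] : |A| = k, i ∈ A} (fix an element i). For n = 155, k = 2: C(154, 1) = 154.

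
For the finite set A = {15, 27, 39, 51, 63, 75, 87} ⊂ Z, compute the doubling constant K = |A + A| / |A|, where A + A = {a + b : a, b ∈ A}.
K = |A + A| / |A| = 13/7

Enumerate A + A = {a + b : a, b ∈ A}. With |A| = 7, there are |A|^2 = 49 ordered sum pairs; collecting distinct values, A + A = {30, 42, 54, 66, 78, 90, 102, 114, 126, 138, 150, 162, 174}, so |A + A| = 13. Thus K = 13/7. Here |A + A| = 2|A| − 1 = 13, the minimum possible — so K = 13/7 is minimal, which holds iff A is an arithmetic progression.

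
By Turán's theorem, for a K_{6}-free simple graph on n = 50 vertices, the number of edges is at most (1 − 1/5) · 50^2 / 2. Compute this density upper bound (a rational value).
Turán density bound = (4/5) · 50^2/2 = 1000

Turán's theorem: ex(n, K_{r+1}) is achieved by the complete r-partite Turán graph T(n, r) with parts as balanced as possible, and is at most (1 − 1/r) · n^2/2. For r = 5, n = 50: the density bound is (4/5) · 2500/2 = 1000. Since 5 ∣ 50, the Turán graph T(50, 5) has parts of equal size 10, and its edge count e(T(50, 5)) = 1000 attains the density bound exactly.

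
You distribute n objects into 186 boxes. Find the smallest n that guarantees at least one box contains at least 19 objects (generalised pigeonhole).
n = (19 − 1)·186 + 1 = 3349

By the generalised pigeonhole principle, to guarantee some box contains ≥ r objects we need more than (r − 1) · k objects total. Threshold: n = (r − 1) · k + 1. With r = 19 and k = 186: n = 18 · 186 + 1 = 3348 + 1 = 3349. For n = 3348 = 18 · 186, we can put exactly 18 objects in every box, avoiding 19 in any single one — so 3349 is tight.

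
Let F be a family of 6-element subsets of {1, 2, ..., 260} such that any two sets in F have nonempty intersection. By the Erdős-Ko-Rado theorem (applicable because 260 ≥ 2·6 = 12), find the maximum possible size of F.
max |F| = C(259, 5) = 9342250176

Erdős-Ko-Rado (1961): when n ≥ 2k, max |F| = C(n−1, k−1). The bound is attained by the star {A : i ∈ A} for any fixed i ∈ [n]. Here C(260−1, 6−1) = C(259, 5) = 9342250176.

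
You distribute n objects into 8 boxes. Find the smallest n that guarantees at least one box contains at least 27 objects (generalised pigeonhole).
n = (27 − 1)·8 + 1 = 209

By the generalised pigeonhole principle, to guarantee some box contains ≥ r objects we need more than (r − 1) · k objects total. Threshold: n = (r − 1) · k + 1. With r = 27 and k = 8: n = 26 · 8 + 1 = 208 + 1 = 209. For n = 208 = 26 · 8, we can put exactly 26 objects in every box, avoiding 27 in any single one — so 209 is tight.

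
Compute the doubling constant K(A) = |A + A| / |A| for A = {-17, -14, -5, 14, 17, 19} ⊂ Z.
K = |A + A| / |A| = 20/6 = 10/3

Enumerate A + A = {a + b : a, b ∈ A}. With |A| = 6, there are |A|^2 = 36 ordered sum pairs; collecting distinct values, A + A = {-34, -31, -28, -22, -19, -10, -3, 0, 2, 3, 5, 9, 12, 14, 28, 31, 33, 34, 36, 38}, so |A + A| = 20. Thus K = 20/6 = 10/3. For comparison, the minimum possible |A + A| over all 6-element sets is 2·6 − 1 = 11 (so min K = 11/6), attained only by arithmetic progressions.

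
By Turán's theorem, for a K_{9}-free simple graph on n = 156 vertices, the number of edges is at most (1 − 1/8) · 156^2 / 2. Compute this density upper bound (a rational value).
Turán density bound = (7/8) · 156^2/2 = 10647

Turán's theorem: ex(n, K_{r+1}) is achieved by the complete r-partite Turán graph T(n, r) with parts as balanced as possible, and is at most (1 − 1/r) · n^2/2. For r = 8, n = 156: the density bound is (7/8) · 24336/2 = 10647. The integer-valued extremum is e(T(156, 8)) = 10646, which is strictly less than the density bound 10647 since 8 ∤ 156 (the parts of T(156, 8) cannot all be equal).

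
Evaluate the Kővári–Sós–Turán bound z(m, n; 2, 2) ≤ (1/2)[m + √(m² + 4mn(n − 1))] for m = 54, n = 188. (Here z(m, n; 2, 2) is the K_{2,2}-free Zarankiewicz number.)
z(54, 188; 2, 2) ≤ (1/2)[54 + √(54² + 4·54·188·187)] = (1/2)[54 + √7596612] = 1405.0976

Kővári–Sós–Turán: let r_1, ..., r_54 be the row sums and z = Σ r_i the total number of 1s. Each pair of columns can share at most one row with both entries 1 (else a 2×2 all-ones block appears), so Σ_i C(r_i, 2) ≤ C(188, 2) = 17578. By convexity Σ_i C(r_i, 2) ≥ 54·C(z/54, 2) = z(z − 54)/(2·54), giving z² − 54z − 54·188·187 ≤ 0 and hence z ≤ (1/2)[54 + √(2916 + 4·1898424)] = (1/2)[54 + √7596612] ≈ (1/2)(54 + 2756.1952) = 1405.0976.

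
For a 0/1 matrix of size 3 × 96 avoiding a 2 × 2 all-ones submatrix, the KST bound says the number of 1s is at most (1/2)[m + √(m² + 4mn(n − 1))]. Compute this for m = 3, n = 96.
z(3, 96; 2, 2) ≤ (1/2)[3 + √(3² + 4·3·96·95)] = (1/2)[3 + √109449] = 166.9154

Kővári–Sós–Turán: let r_1, ..., r_3 be the row sums and z = Σ r_i the total number of 1s. Each pair of columns can share at most one row with both entries 1 (else a 2×2 all-ones block appears), so Σ_i C(r_i, 2) ≤ C(96, 2) = 4560. By convexity Σ_i C(r_i, 2) ≥ 3·C(z/3, 2) = z(z − 3)/(2·3), giving z² − 3z − 3·96·95 ≤ 0 and hence z ≤ (1/2)[3 + √(9 + 4·27360)] = (1/2)[3 + √109449] ≈ (1/2)(3 + 330.8308) = 166.9154.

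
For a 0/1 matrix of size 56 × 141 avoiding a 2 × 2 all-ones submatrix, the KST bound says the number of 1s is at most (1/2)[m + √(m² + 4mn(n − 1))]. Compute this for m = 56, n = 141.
z(56, 141; 2, 2) ≤ (1/2)[56 + √(56² + 4·56·141·140)] = (1/2)[56 + √4424896] = 1079.7718

Kővári–Sós–Turán: let r_1, ..., r_56 be the row sums and z = Σ r_i the total number of 1s. Each pair of columns can share at most one row with both entries 1 (else a 2×2 all-ones block appears), so Σ_i C(r_i, 2) ≤ C(141, 2) = 9870. By convexity Σ_i C(r_i, 2) ≥ 56·C(z/56, 2) = z(z − 56)/(2·56), giving z² − 56z − 56·141·140 ≤ 0 and hence z ≤ (1/2)[56 + √(3136 + 4·1105440)] = (1/2)[56 + √4424896] ≈ (1/2)(56 + 2103.5437) = 1079.7718.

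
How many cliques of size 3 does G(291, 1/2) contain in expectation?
E[# K_3] = C(291, 3) · (1/2)^C(3, 2) = 4064785 / 2^3 = 508098.125

For each 3-subset S of vertices (there are C(291, 3) = 4064785 such S), let X_S = 1 if S induces a K_3 (all C(3, 2) = 3 edges present). Then P(X_S = 1) = (1/2)^3 = 1/8. By linearity of expectation, E[# K_3] = C(291, 3) · (1/2)^3 = 4064785 / 8 = 508098.125.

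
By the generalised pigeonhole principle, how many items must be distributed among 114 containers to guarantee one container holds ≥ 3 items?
n = (3 − 1)·114 + 1 = 229

By the generalised pigeonhole principle, to guarantee some box contains ≥ r objects we need more than (r − 1) · k objects total. Threshold: n = (r − 1) · k + 1. With r = 3 and k = 114: n = 2 · 114 + 1 = 228 + 1 = 229. For n = 228 = 2 · 114, we can put exactly 2 objects in every box, avoiding 3 in any single one — so 229 is tight.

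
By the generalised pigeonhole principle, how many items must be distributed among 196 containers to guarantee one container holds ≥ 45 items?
n = (45 − 1)·196 + 1 = 8625

By the generalised pigeonhole principle, to guarantee some box contains ≥ r objects we need more than (r − 1) · k objects total. Threshold: n = (r − 1) · k + 1. With r = 45 and k = 196: n = 44 · 196 + 1 = 8624 + 1 = 8625. For n = 8624 = 44 · 196, we can put exactly 44 objects in every box, avoiding 45 in any single one — so 8625 is tight.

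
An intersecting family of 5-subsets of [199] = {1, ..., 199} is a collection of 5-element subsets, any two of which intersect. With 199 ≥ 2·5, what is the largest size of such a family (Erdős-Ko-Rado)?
max |F| = C(198, 4) = 62117055

Erdős-Ko-Rado (1961): when n ≥ 2k, max |F| = C(n−1, k−1). The bound is attained by the star {A : i ∈ A} for any fixed i ∈ [n]. Here C(199−1, 5−1) = C(198, 4) = 62117055.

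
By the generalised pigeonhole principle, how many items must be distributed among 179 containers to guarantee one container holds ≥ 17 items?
n = (17 − 1)·179 + 1 = 2865

By the generalised pigeonhole principle, to guarantee some box contains ≥ r objects we need more than (r − 1) · k objects total. Threshold: n = (r − 1) · k + 1. With r = 17 and k = 179: n = 16 · 179 + 1 = 2864 + 1 = 2865. For n = 2864 = 16 · 179, we can put exactly 16 objects in every box, avoiding 17 in any single one — so 2865 is tight.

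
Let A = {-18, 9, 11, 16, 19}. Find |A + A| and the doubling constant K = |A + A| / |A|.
K = |A + A| / |A| = 15/5 = 3

Enumerate A + A = {a + b : a, b ∈ A}. With |A| = 5, there are |A|^2 = 25 ordered sum pairs; collecting distinct values, A + A = {-36, -9, -7, -2, 1, 18, 20, 22, 25, 27, 28, 30, 32, 35, 38}, so |A + A| = 15. Thus K = 15/5 = 3. For comparison, the minimum possible |A + A| over all 5-element sets is 2·5 − 1 = 9 (so min K = 9/5), attained only by arithmetic progressions.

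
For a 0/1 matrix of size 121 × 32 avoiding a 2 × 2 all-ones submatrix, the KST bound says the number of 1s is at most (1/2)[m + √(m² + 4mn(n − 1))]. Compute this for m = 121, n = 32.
z(121, 32; 2, 2) ≤ (1/2)[121 + √(121² + 4·121·32·31)] = (1/2)[121 + √494769] = 412.1991

Kővári–Sós–Turán: let r_1, ..., r_121 be the row sums and z = Σ r_i the total number of 1s. Each pair of columns can share at most one row with both entries 1 (else a 2×2 all-ones block appears), so Σ_i C(r_i, 2) ≤ C(32, 2) = 496. By convexity Σ_i C(r_i, 2) ≥ 121·C(z/121, 2) = z(z − 121)/(2·121), giving z² − 121z − 121·32·31 ≤ 0 and hence z ≤ (1/2)[121 + √(14641 + 4·120032)] = (1/2)[121 + √494769] ≈ (1/2)(121 + 703.3982) = 412.1991.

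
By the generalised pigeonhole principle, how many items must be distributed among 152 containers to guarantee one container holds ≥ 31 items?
n = (31 − 1)·152 + 1 = 4561

By the generalised pigeonhole principle, to guarantee some box contains ≥ r objects we need more than (r − 1) · k objects total. Threshold: n = (r − 1) · k + 1. With r = 31 and k = 152: n = 30 · 152 + 1 = 4560 + 1 = 4561. For n = 4560 = 30 · 152, we can put exactly 30 objects in every box, avoiding 31 in any single one — so 4561 is tight.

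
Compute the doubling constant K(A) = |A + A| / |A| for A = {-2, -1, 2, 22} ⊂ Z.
K = |A + A| / |A| = 10/4 = 5/2

Enumerate A + A = {a + b : a, b ∈ A}. With |A| = 4, there are |A|^2 = 16 ordered sum pairs; collecting distinct values, A + A = {-4, -3, -2, 0, 1, 4, 20, 21, 24, 44}, so |A + A| = 10. Thus K = 10/4 = 5/2. For comparison, the minimum possible |A + A| over all 4-element sets is 2·4 − 1 = 7 (so min K = 7/4), attained only by arithmetic progressions.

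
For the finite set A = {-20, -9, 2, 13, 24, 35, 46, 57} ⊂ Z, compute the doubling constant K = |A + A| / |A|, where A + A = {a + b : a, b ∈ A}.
K = |A + A| / |A| = 15/8

Enumerate A + A = {a + b : a, b ∈ A}. With |A| = 8, there are |A|^2 = 64 ordered sum pairs; collecting distinct values, A + A = {-40, -29, -18, -7, 4, 15, 26, 37, 48, 59, 70, 81, 92, 103, 114}, so |A + A| = 15. Thus K = 15/8. Here |A + A| = 2|A| − 1 = 15, the minimum possible — so K = 15/8 is minimal, which holds iff A is an arithmetic progression.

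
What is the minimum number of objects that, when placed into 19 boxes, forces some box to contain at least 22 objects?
n = (22 − 1)·19 + 1 = 400

By the generalised pigeonhole principle, to guarantee some box contains ≥ r objects we need more than (r − 1) · k objects total. Threshold: n = (r − 1) · k + 1. With r = 22 and k = 19: n = 21 · 19 + 1 = 399 + 1 = 400. For n = 399 = 21 · 19, we can put exactly 21 objects in every box, avoiding 22 in any single one — so 400 is tight.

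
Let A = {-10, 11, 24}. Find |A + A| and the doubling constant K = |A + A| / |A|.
K = |A + A| / |A| = 6/3 = 2

Enumerate A + A = {a + b : a, b ∈ A}. With |A| = 3, there are |A|^2 = 9 ordered sum pairs; collecting distinct values, A + A = {-20, 1, 14, 22, 35, 48}, so |A + A| = 6. Thus K = 6/3 = 2. For comparison, the minimum possible |A + A| over all 3-element sets is 2·3 − 1 = 5 (so min K = 5/3), attained only by arithmetic progressions.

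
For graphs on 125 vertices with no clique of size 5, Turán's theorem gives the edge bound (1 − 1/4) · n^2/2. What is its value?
Turán density bound = (3/4) · 125^2/2 = 46875/8 ≈ 5859.375

Turán's theorem: ex(n, K_{r+1}) is achieved by the complete r-partite Turán graph T(n, r) with parts as balanced as possible, and is at most (1 − 1/r) · n^2/2. For r = 4, n = 125: the density bound is (3/4) · 15625/2 = 46875/8 ≈ 5859.375. The integer-valued extremum is e(T(125, 4)) = 5859, which is strictly less than the density bound 46875/8 since 4 ∤ 125 (the parts of T(125, 4) cannot all be equal).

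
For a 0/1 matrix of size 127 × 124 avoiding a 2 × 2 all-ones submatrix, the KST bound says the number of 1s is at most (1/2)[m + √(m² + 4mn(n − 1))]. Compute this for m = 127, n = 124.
z(127, 124; 2, 2) ≤ (1/2)[127 + √(127² + 4·127·124·123)] = (1/2)[127 + √7764145] = 1456.7108

Kővári–Sós–Turán: let r_1, ..., r_127 be the row sums and z = Σ r_i the total number of 1s. Each pair of columns can share at most one row with both entries 1 (else a 2×2 all-ones block appears), so Σ_i C(r_i, 2) ≤ C(124, 2) = 7626. By convexity Σ_i C(r_i, 2) ≥ 127·C(z/127, 2) = z(z − 127)/(2·127), giving z² − 127z − 127·124·123 ≤ 0 and hence z ≤ (1/2)[127 + √(16129 + 4·1937004)] = (1/2)[127 + √7764145] ≈ (1/2)(127 + 2786.4215) = 1456.7108.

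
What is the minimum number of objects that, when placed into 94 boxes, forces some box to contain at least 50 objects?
n = (50 − 1)·94 + 1 = 4607

By the generalised pigeonhole principle, to guarantee some box contains ≥ r objects we need more than (r − 1) · k objects total. Threshold: n = (r − 1) · k + 1. With r = 50 and k = 94: n = 49 · 94 + 1 = 4606 + 1 = 4607. For n = 4606 = 49 · 94, we can put exactly 49 objects in every box, avoiding 50 in any single one — so 4607 is tight.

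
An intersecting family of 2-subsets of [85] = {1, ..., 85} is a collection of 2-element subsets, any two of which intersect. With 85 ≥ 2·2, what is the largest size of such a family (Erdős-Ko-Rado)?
max |F| = C(84, 1) = 84

Erdős-Ko-Rado (1961): when n ≥ 2k, max |F| = C(n−1, k−1). The bound is attained by the star {A : i ∈ A} for any fixed i ∈ [n]. Here C(85−1, 2−1) = C(84, 1) = 84.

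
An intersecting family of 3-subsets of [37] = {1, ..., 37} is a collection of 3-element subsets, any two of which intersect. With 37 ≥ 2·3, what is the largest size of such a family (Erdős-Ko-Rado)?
max |F| = C(36, 2) = 630

Erdős-Ko-Rado (1961): when n ≥ 2k, max |F| = C(n−1, k−1). The bound is attained by the star {A : i ∈ A} for any fixed i ∈ [n]. Here C(37−1, 3−1) = C(36, 2) = 630.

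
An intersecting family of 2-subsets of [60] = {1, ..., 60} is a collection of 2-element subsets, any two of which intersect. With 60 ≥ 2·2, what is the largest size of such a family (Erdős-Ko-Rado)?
max |F| = C(59, 1) = 59

Erdős-Ko-Rado (1961): when n ≥ 2k, max |F| = C(n−1, k−1). The bound is attained by the star {A : i ∈ A} for any fixed i ∈ [n]. Here C(60−1, 2−1) = C(59, 1) = 59.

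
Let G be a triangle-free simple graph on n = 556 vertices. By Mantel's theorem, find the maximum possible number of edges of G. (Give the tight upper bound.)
ex(556, K_3) = ⌊556^2/4⌋ = 77284

Mantel (1907): a triangle-free graph on n vertices has at most ⌊n^2/4⌋ edges, with equality for the complete bipartite graph K_{⌊n/2⌋, ⌈n/2⌉}. For n = 556: ⌊556^2/4⌋ = ⌊309136/4⌋ = 77284. The extremal graph is K_{278, 278}, which has 278·278 = 77284 edges.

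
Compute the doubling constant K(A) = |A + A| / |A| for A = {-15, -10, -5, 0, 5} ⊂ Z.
K = |A + A| / |A| = 9/5

Enumerate A + A = {a + b : a, b ∈ A}. With |A| = 5, there are |A|^2 = 25 ordered sum pairs; collecting distinct values, A + A = {-30, -25, -20, -15, -10, -5, 0, 5, 10}, so |A + A| = 9. Thus K = 9/5. Here |A + A| = 2|A| − 1 = 9, the minimum possible — so K = 9/5 is minimal, which holds iff A is an arithmetic progression.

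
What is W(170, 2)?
W(170, 2) = 170 + 1 = 171

A 2-term AP is any pair of integers, so a monochromatic 2-AP exists iff some colour is used at least twice. With 170 colours, the colouring i ↦ i on {1, ..., 170} uses each colour once, avoiding any monochromatic pair, so W(170, 2) > 170. For {1, ..., 171}, pigeonhole forces two integers of the same colour, which form a monochromatic 2-AP. Hence W(170, 2) = 171.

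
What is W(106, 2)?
W(106, 2) = 106 + 1 = 107

A 2-term AP is any pair of integers, so a monochromatic 2-AP exists iff some colour is used at least twice. With 106 colours, the colouring i ↦ i on {1, ..., 106} uses each colour once, avoiding any monochromatic pair, so W(106, 2) > 106. For {1, ..., 107}, pigeonhole forces two integers of the same colour, which form a monochromatic 2-AP. Hence W(106, 2) = 107.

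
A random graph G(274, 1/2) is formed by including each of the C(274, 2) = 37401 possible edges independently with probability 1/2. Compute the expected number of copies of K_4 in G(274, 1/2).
E[# K_4] = C(274, 4) · (1/2)^C(4, 2) = 229741876 / 2^6 = 57435469/16 = 3589716.8125

For each 4-subset S of vertices (there are C(274, 4) = 229741876 such S), let X_S = 1 if S induces a K_4 (all C(4, 2) = 6 edges present). Then P(X_S = 1) = (1/2)^6 = 1/64. By linearity of expectation, E[# K_4] = C(274, 4) · (1/2)^6 = 229741876 / 64 = 57435469/16 = 3589716.8125.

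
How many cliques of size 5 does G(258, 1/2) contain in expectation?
E[# K_5] = C(258, 5) · (1/2)^C(5, 2) = 9161897856 / 2^10 = 71577327/8 = 8947165.875

For each 5-subset S of vertices (there are C(258, 5) = 9161897856 such S), let X_S = 1 if S induces a K_5 (all C(5, 2) = 10 edges present). Then P(X_S = 1) = (1/2)^10 = 1/1024. By linearity of expectation, E[# K_5] = C(258, 5) · (1/2)^10 = 9161897856 / 1024 = 71577327/8 = 8947165.875.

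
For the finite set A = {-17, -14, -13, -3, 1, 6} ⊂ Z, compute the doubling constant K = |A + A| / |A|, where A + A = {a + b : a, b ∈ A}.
K = |A + A| / |A| = 20/6 = 10/3

Enumerate A + A = {a + b : a, b ∈ A}. With |A| = 6, there are |A|^2 = 36 ordered sum pairs; collecting distinct values, A + A = {-34, -31, -30, -28, -27, -26, -20, -17, -16, -13, -12, -11, -8, -7, -6, -2, 2, 3, 7, 12}, so |A + A| = 20. Thus K = 20/6 = 10/3. For comparison, the minimum possible |A + A| over all 6-element sets is 2·6 − 1 = 11 (so min K = 11/6), attained only by arithmetic progressions.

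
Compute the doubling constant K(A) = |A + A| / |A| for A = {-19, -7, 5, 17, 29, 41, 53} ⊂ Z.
K = |A + A| / |A| = 13/7

Enumerate A + A = {a + b : a, b ∈ A}. With |A| = 7, there are |A|^2 = 49 ordered sum pairs; collecting distinct values, A + A = {-38, -26, -14, -2, 10, 22, 34, 46, 58, 70, 82, 94, 106}, so |A + A| = 13. Thus K = 13/7. Here |A + A| = 2|A| − 1 = 13, the minimum possible — so K = 13/7 is minimal, which holds iff A is an arithmetic progression.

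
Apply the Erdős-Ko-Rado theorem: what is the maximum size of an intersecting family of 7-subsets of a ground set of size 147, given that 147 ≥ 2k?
max |F| = C(146, 6) = 12122560164

The Erdős-Ko-Rado theorem states: for n ≥ 2k, an intersecting family of k-subsets of an n-element set has size at most C(n − 1, k − 1), with equality for 'star' families {A ⊆ [n] : |A| = k, i ∈ A} (fix an element i). For n = 147, k = 7: C(146, 6) = 12122560164.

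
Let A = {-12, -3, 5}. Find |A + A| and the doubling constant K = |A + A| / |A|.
K = |A + A| / |A| = 6/3 = 2

Enumerate A + A = {a + b : a, b ∈ A}. With |A| = 3, there are |A|^2 = 9 ordered sum pairs; collecting distinct values, A + A = {-24, -15, -7, -6, 2, 10}, so |A + A| = 6. Thus K = 6/3 = 2. For comparison, the minimum possible |A + A| over all 3-element sets is 2·3 − 1 = 5 (so min K = 5/3), attained only by arithmetic progressions.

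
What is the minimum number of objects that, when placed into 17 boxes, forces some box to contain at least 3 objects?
n = (3 − 1)·17 + 1 = 35

By the generalised pigeonhole principle, to guarantee some box contains ≥ r objects we need more than (r − 1) · k objects total. Threshold: n = (r − 1) · k + 1. With r = 3 and k = 17: n = 2 · 17 + 1 = 34 + 1 = 35. For n = 34 = 2 · 17, we can put exactly 2 objects in every box, avoiding 3 in any single one — so 35 is tight.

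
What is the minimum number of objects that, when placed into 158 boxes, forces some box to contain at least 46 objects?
n = (46 − 1)·158 + 1 = 7111

By the generalised pigeonhole principle, to guarantee some box contains ≥ r objects we need more than (r − 1) · k objects total. Threshold: n = (r − 1) · k + 1. With r = 46 and k = 158: n = 45 · 158 + 1 = 7110 + 1 = 7111. For n = 7110 = 45 · 158, we can put exactly 45 objects in every box, avoiding 46 in any single one — so 7111 is tight.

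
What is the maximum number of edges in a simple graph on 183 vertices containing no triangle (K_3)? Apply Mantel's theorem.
ex(183, K_3) = ⌊183^2/4⌋ = 8372

Mantel (1907): a triangle-free graph on n vertices has at most ⌊n^2/4⌋ edges, with equality for the complete bipartite graph K_{⌊n/2⌋, ⌈n/2⌉}. For n = 183: ⌊183^2/4⌋ = ⌊33489/4⌋ = 8372. The extremal graph is K_{91, 92}, which has 91·92 = 8372 edges.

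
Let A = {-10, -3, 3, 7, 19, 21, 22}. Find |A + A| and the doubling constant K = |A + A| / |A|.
K = |A + A| / |A| = 28/7 = 4

Enumerate A + A = {a + b : a, b ∈ A}. With |A| = 7, there are |A|^2 = 49 ordered sum pairs; collecting distinct values, A + A = {-20, -13, -7, -6, -3, 0, 4, 6, 9, 10, 11, 12, 14, 16, 18, 19, 22, 24, 25, 26, 28, 29, 38, 40, 41, 42, 43, 44}, so |A + A| = 28. Thus K = 28/7 = 4. For comparison, the minimum possible |A + A| over all 7-element sets is 2·7 − 1 = 13 (so min K = 13/7), attained only by arithmetic progressions.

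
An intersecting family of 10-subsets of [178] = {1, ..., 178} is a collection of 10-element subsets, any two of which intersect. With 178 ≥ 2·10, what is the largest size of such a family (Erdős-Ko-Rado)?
max |F| = C(177, 9) = 382134707747650

The Erdős-Ko-Rado theorem states: for n ≥ 2k, an intersecting family of k-subsets of an n-element set has size at most C(n − 1, k − 1), with equality for 'star' families {A ⊆ [n] : |A| = k, i ∈ A} (fix an element i). For n = 178, k = 10: C(177, 9) = 382134707747650.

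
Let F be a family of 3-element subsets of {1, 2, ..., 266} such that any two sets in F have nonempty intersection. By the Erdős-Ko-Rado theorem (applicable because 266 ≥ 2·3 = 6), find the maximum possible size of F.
max |F| = C(265, 2) = 34980

The Erdős-Ko-Rado theorem states: for n ≥ 2k, an intersecting family of k-subsets of an n-element set has size at most C(n − 1, k − 1), with equality for 'star' families {A ⊆ [n] : |A| = k, i ∈ A} (fix an element i). For n = 266, k = 3: C(265, 2) = 34980.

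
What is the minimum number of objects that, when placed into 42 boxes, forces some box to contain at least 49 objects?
n = (49 − 1)·42 + 1 = 2017

By the generalised pigeonhole principle, to guarantee some box contains ≥ r objects we need more than (r − 1) · k objects total. Threshold: n = (r − 1) · k + 1. With r = 49 and k = 42: n = 48 · 42 + 1 = 2016 + 1 = 2017. For n = 2016 = 48 · 42, we can put exactly 48 objects in every box, avoiding 49 in any single one — so 2017 is tight.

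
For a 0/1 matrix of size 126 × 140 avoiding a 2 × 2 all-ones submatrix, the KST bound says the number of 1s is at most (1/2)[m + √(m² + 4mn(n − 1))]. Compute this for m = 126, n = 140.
z(126, 140; 2, 2) ≤ (1/2)[126 + √(126² + 4·126·140·139)] = (1/2)[126 + √9823716] = 1630.1404

Kővári–Sós–Turán: let r_1, ..., r_126 be the row sums and z = Σ r_i the total number of 1s. Each pair of columns can share at most one row with both entries 1 (else a 2×2 all-ones block appears), so Σ_i C(r_i, 2) ≤ C(140, 2) = 9730. By convexity Σ_i C(r_i, 2) ≥ 126·C(z/126, 2) = z(z − 126)/(2·126), giving z² − 126z − 126·140·139 ≤ 0 and hence z ≤ (1/2)[126 + √(15876 + 4·2451960)] = (1/2)[126 + √9823716] ≈ (1/2)(126 + 3134.2808) = 1630.1404.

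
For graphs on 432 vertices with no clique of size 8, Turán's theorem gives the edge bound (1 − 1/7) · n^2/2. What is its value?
Turán density bound = (6/7) · 432^2/2 = 559872/7 ≈ 79981.7143

Turán's theorem: ex(n, K_{r+1}) is achieved by the complete r-partite Turán graph T(n, r) with parts as balanced as possible, and is at most (1 − 1/r) · n^2/2. For r = 7, n = 432: the density bound is (6/7) · 186624/2 = 559872/7 ≈ 79981.7143. The integer-valued extremum is e(T(432, 7)) = 79981, which is strictly less than the density bound 559872/7 since 7 ∤ 432 (the parts of T(432, 7) cannot all be equal).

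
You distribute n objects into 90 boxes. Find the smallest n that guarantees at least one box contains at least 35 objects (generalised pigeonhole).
n = (35 − 1)·90 + 1 = 3061

By the generalised pigeonhole principle, to guarantee some box contains ≥ r objects we need more than (r − 1) · k objects total. Threshold: n = (r − 1) · k + 1. With r = 35 and k = 90: n = 34 · 90 + 1 = 3060 + 1 = 3061. For n = 3060 = 34 · 90, we can put exactly 34 objects in every box, avoiding 35 in any single one — so 3061 is tight.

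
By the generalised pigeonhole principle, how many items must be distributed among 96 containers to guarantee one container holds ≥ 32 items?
n = (32 − 1)·96 + 1 = 2977

By the generalised pigeonhole principle, to guarantee some box contains ≥ r objects we need more than (r − 1) · k objects total. Threshold: n = (r − 1) · k + 1. With r = 32 and k = 96: n = 31 · 96 + 1 = 2976 + 1 = 2977. For n = 2976 = 31 · 96, we can put exactly 31 objects in every box, avoiding 32 in any single one — so 2977 is tight.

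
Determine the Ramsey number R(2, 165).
R(2, 165) = 165

R(2, k) = k for all k ≥ 2: in a 2-colouring of K_k, either some edge is red (a red K_2) or all edges are blue (a blue K_k). And K_{164} coloured all-blue has no blue K_165, so R(2, 165) > 164. Hence R(2, 165) = 165.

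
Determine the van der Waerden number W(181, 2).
W(181, 2) = 181 + 1 = 182

A 2-term AP is any pair of integers, so a monochromatic 2-AP exists iff some colour is used at least twice. With 181 colours, the colouring i ↦ i on {1, ..., 181} uses each colour once, avoiding any monochromatic pair, so W(181, 2) > 181. For {1, ..., 182}, pigeonhole forces two integers of the same colour, which form a monochromatic 2-AP. Hence W(181, 2) = 182.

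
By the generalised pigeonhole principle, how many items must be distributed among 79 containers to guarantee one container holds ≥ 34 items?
n = (34 − 1)·79 + 1 = 2608

By the generalised pigeonhole principle, to guarantee some box contains ≥ r objects we need more than (r − 1) · k objects total. Threshold: n = (r − 1) · k + 1. With r = 34 and k = 79: n = 33 · 79 + 1 = 2607 + 1 = 2608. For n = 2607 = 33 · 79, we can put exactly 33 objects in every box, avoiding 34 in any single one — so 2608 is tight.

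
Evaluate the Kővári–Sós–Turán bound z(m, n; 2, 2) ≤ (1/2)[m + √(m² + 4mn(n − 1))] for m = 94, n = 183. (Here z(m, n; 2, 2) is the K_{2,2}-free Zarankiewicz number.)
z(94, 183; 2, 2) ≤ (1/2)[94 + √(94² + 4·94·183·182)] = (1/2)[94 + √12531892] = 1817.0206

Kővári–Sós–Turán: let r_1, ..., r_94 be the row sums and z = Σ r_i the total number of 1s. Each pair of columns can share at most one row with both entries 1 (else a 2×2 all-ones block appears), so Σ_i C(r_i, 2) ≤ C(183, 2) = 16653. By convexity Σ_i C(r_i, 2) ≥ 94·C(z/94, 2) = z(z − 94)/(2·94), giving z² − 94z − 94·183·182 ≤ 0 and hence z ≤ (1/2)[94 + √(8836 + 4·3130764)] = (1/2)[94 + √12531892] ≈ (1/2)(94 + 3540.0412) = 1817.0206.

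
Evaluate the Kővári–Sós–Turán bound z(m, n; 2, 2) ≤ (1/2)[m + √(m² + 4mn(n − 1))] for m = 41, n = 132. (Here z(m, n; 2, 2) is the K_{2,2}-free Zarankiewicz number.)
z(41, 132; 2, 2) ≤ (1/2)[41 + √(41² + 4·41·132·131)] = (1/2)[41 + √2837569] = 862.7543

Kővári–Sós–Turán: let r_1, ..., r_41 be the row sums and z = Σ r_i the total number of 1s. Each pair of columns can share at most one row with both entries 1 (else a 2×2 all-ones block appears), so Σ_i C(r_i, 2) ≤ C(132, 2) = 8646. By convexity Σ_i C(r_i, 2) ≥ 41·C(z/41, 2) = z(z − 41)/(2·41), giving z² − 41z − 41·132·131 ≤ 0 and hence z ≤ (1/2)[41 + √(1681 + 4·708972)] = (1/2)[41 + √2837569] ≈ (1/2)(41 + 1684.5085) = 862.7543.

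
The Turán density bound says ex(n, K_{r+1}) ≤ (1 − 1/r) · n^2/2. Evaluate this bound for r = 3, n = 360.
Turán density bound = (2/3) · 360^2/2 = 43200

Turán's theorem: ex(n, K_{r+1}) is achieved by the complete r-partite Turán graph T(n, r) with parts as balanced as possible, and is at most (1 − 1/r) · n^2/2. For r = 3, n = 360: the density bound is (2/3) · 129600/2 = 43200. Since 3 ∣ 360, the Turán graph T(360, 3) has parts of equal size 120, and its edge count e(T(360, 3)) = 43200 attains the density bound exactly.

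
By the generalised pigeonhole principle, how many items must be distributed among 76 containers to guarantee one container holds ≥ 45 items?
n = (45 − 1)·76 + 1 = 3345

By the generalised pigeonhole principle, to guarantee some box contains ≥ r objects we need more than (r − 1) · k objects total. Threshold: n = (r − 1) · k + 1. With r = 45 and k = 76: n = 44 · 76 + 1 = 3344 + 1 = 3345. For n = 3344 = 44 · 76, we can put exactly 44 objects in every box, avoiding 45 in any single one — so 3345 is tight.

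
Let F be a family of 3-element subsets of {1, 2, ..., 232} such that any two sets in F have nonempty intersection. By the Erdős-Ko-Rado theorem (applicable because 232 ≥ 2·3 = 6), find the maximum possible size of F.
max |F| = C(231, 2) = 26565

The Erdős-Ko-Rado theorem states: for n ≥ 2k, an intersecting family of k-subsets of an n-element set has size at most C(n − 1, k − 1), with equality for 'star' families {A ⊆ [n] : |A| = k, i ∈ A} (fix an element i). For n = 232, k = 3: C(231, 2) = 26565.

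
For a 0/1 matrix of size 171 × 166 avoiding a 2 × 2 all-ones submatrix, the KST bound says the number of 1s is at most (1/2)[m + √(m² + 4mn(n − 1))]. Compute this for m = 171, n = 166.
z(171, 166; 2, 2) ≤ (1/2)[171 + √(171² + 4·171·166·165)] = (1/2)[171 + √18764001] = 2251.3717

Kővári–Sós–Turán: let r_1, ..., r_171 be the row sums and z = Σ r_i the total number of 1s. Each pair of columns can share at most one row with both entries 1 (else a 2×2 all-ones block appears), so Σ_i C(r_i, 2) ≤ C(166, 2) = 13695. By convexity Σ_i C(r_i, 2) ≥ 171·C(z/171, 2) = z(z − 171)/(2·171), giving z² − 171z − 171·166·165 ≤ 0 and hence z ≤ (1/2)[171 + √(29241 + 4·4683690)] = (1/2)[171 + √18764001] ≈ (1/2)(171 + 4331.7434) = 2251.3717.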